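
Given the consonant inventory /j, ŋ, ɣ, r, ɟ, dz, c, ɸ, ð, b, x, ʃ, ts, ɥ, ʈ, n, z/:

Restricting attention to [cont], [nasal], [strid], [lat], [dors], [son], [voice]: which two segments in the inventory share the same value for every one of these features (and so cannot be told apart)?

ɥ, j

On the given features, /ɥ/ and /j/ have an identical profile: [+continuant], [-nasal], [-strident], [-lateral], [+dorsal], [+sonorant], [+voice]. No other two segments in the inventory coincide on all 7 features. (They do differ in [labial] and [round], which are not among the given features.)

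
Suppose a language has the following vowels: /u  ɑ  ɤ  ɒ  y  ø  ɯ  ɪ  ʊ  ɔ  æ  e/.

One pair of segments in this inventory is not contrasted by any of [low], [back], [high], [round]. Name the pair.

Both /u/ and /ʊ/ are [-low], [+back], [+high], [+round]. Since the list omits [tense] — which does distinguish the high back rounded tense vowel from the high back rounded lax vowel — this pair collapses; all other pairs remain distinct.

u, ʊ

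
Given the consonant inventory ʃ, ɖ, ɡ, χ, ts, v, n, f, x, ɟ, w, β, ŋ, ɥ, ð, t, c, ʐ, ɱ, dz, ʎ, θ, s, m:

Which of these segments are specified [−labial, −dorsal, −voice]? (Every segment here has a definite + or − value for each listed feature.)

ʃ, ts, t, θ, s

Eliminate segments failing any feature: /ɖ, n, ð, ʐ, dz/ are [+voice]; /ɡ, χ, x, ɟ, ŋ, c, ʎ/ are [+dorsal]; /v, f, w, β, ɥ, ɱ, m/ are [+labial]. The remaining /ʃ, ts, t, θ, s/ satisfy [−labial], [−dorsal], [−voice].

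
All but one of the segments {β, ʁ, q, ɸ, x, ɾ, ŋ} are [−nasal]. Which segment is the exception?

ŋ

/ŋ/ is the velar nasal, which is [+nasal]; the rest — /x, β, q, ʁ, ɸ, ɾ/ — are [−nasal].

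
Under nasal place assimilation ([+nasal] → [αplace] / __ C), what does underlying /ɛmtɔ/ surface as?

[ɛntɔ]

The only nasal preceding a consonant is /m/ before /t/. /t/ is [+coronal], so /m/ → /n/, giving [ɛntɔ].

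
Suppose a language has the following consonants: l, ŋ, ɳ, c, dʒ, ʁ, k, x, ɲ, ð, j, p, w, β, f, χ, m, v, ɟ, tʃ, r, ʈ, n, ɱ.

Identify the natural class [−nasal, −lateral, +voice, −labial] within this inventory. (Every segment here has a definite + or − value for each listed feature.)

dʒ, ʁ, ð, j, ɟ, r

Checking each segment against [−nasal], [−lateral], [+voice], [−labial]: /dʒ/ (voiced postalveolar affricate), /ʁ/ (voiced uvular fricative), /ð/ (voiced dental fricative), /j/ (palatal glide), /ɟ/ (voiced palatal stop), /r/ (alveolar trill) satisfy every feature; every other segment in the inventory fails at least one.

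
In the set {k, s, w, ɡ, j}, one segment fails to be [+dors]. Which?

/k, ɡ, j, w/ are all [+dorsal]; /s/ (voiceless alveolar fricative) is [-dorsal].

s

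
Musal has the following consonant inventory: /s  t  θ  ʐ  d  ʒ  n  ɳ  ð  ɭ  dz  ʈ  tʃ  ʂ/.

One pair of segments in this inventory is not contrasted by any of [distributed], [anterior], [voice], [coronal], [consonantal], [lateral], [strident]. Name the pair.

d, n

Both /d/ and /n/ are [−distributed], [+anterior], [+voice], [+coronal], [+consonantal], [−lateral], [−strident]. Since the list omits [sonorant] and [nasal] — which do distinguish the voiced alveolar stop from the alveolar nasal — this pair collapses; all other pairs remain distinct.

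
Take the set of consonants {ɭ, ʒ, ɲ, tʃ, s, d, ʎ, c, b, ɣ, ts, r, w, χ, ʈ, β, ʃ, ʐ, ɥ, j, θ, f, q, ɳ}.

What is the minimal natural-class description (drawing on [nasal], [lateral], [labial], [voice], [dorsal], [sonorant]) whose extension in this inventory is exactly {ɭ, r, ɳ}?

Every target segment is [+sonorant], [−dorsal]; each remaining inventory member fails at least one of these. Each conjunct is needed — [−dorsal] alone would also admit /ʒ, tʃ, s, d, …/; [+sonorant] alone would also admit /ɲ, ʎ, w, ɥ, …/ — and no other single listed feature has exactly this extension, so two is the minimum.

[+sonorant, −dorsal]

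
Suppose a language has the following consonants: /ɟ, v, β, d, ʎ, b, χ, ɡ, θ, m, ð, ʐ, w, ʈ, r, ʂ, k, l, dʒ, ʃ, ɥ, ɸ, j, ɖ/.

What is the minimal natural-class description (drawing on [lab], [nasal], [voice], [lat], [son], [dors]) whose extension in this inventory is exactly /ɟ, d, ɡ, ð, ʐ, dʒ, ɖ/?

The class [−sonorant], [+voice], [−labial] has exactly /ɟ, d, ɡ, ð, ʐ, dʒ, ɖ/ as its extension in this inventory. No smaller conjunction from the listed features achieves this: [+voice, −labial] alone would also admit /ʎ, r, l, j/; [−sonorant, −labial] alone would also admit /χ, θ, ʈ, ʂ, …/; [−sonorant, +voice] alone would also admit /v, β, b/; and checking the remaining two-feature bundles turns up none with this extension.

[−son, +voice, −lab]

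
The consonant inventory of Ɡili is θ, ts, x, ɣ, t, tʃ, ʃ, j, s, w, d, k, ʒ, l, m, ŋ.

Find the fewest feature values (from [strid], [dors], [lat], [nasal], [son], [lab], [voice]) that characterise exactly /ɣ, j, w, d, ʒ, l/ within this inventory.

[+voice, -nasal]

Every target segment is [+voice], [-nasal]; each remaining inventory member fails at least one of these. Each conjunct is needed — [-nasal] alone would also admit /θ, ts, x, t, …/; [+voice] alone would also admit /m, ŋ/ — and no other single listed feature has exactly this extension, so two is the minimum.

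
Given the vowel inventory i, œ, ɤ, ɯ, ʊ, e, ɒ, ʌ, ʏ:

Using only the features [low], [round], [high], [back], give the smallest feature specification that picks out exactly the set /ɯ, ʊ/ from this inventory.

Every target segment is [+high], [+back]; each remaining inventory member fails at least one of these. Each conjunct is needed — [+back] alone would also admit /ɤ, ɒ, ʌ/; [+high] alone would also admit /i, ʏ/ — and no other single listed feature has exactly this extension, so two is the minimum.

[+high, +back]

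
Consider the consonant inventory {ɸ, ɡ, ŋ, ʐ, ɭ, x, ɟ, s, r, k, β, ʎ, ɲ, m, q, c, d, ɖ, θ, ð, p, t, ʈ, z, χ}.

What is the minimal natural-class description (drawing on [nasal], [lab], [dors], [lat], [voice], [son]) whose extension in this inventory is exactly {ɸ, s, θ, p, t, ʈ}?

[−voice, −dors]

/ɸ, s, θ, p, t, ʈ/ are all [−voice], [−dorsal], and no other segment in the inventory matches both values. Dropping any one of them over-generates: [−dorsal] alone would also admit /ʐ, ɭ, r, β, …/; [−voice] alone would also admit /x, k, q, c, …/. No other single listed feature picks out exactly this set either, so fewer than two features will not do.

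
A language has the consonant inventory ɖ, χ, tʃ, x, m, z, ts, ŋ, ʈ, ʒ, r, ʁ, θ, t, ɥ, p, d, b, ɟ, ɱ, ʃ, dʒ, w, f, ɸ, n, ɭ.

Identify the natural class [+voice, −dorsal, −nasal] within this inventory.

The [+voice] segments are /ɖ, m, z, ŋ, ʒ, r, ʁ, ɥ, d, b, ɟ, ɱ, dʒ, w, n, ɭ/.
Intersecting with [−dorsal] gives /ɖ, m, z, ʒ, r, d, b, ɱ, dʒ, n, ɭ/.
Then [−nasal] leaves /ɖ, z, ʒ, r, d, b, dʒ, ɭ/.

ɖ, z, ʒ, r, d, b, dʒ, ɭ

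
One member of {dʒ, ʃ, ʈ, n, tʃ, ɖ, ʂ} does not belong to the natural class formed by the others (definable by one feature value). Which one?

n

[anterior] (equivalently [sonorant], [nasal]) groups all but one: /dʒ, ʈ, ʂ, tʃ, ɖ, ʃ/ share [−anterior] while /n/ (alveolar nasal) alone is [+anterior]. Removing any other segment would not leave a single-feature class that excludes it.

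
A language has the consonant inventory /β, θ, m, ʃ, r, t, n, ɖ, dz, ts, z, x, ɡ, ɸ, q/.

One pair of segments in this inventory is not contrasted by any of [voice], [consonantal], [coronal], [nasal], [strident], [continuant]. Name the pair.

On the given features, /x/ and /ɸ/ have an identical profile: [−voice], [+consonantal], [−coronal], [−nasal], [−strident], [+continuant]. No other two segments in the inventory coincide on all 6 features. (They do differ in [labial] and [dorsal], which are not among the given features.)

x, ɸ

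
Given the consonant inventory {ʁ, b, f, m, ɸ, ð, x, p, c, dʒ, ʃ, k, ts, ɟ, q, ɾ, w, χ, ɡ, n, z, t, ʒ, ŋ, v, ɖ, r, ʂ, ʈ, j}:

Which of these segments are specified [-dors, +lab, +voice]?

Checking each segment against [-dorsal], [+labial], [+voice]: /b/ (voiced bilabial stop), /m/ (bilabial nasal), /v/ (voiced labiodental fricative) satisfy every feature; every other segment in the inventory fails at least one.

b, m, v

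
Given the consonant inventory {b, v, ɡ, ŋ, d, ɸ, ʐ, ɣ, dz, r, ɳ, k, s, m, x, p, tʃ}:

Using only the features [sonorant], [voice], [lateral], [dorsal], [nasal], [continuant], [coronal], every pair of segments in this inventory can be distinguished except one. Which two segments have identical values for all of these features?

d, dz

On the given features, /d/ and /dz/ have an identical profile: [−sonorant], [+voice], [−lateral], [−dorsal], [−nasal], [−continuant], [+coronal]. No other two segments in the inventory coincide on all 7 features. (They do differ in [strident] and [delayed release], which are not among the given features.)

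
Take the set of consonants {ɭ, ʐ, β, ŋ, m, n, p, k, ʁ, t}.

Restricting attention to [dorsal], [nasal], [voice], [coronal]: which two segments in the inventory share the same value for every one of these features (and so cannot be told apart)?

On the given features, /ʐ/ and /ɭ/ have an identical profile: [−dorsal], [−nasal], [+voice], [+coronal]. No other two segments in the inventory coincide on all 4 features. (They do differ in [sonorant], [lateral] and [strident], which are not among the given features.)

ʐ, ɭ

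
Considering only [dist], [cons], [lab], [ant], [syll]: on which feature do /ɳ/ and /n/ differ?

/ɳ/ is the retroflex nasal and /n/ is the alveolar nasal. Both are [-distributed], [+consonantal], [-labial], [-syllabic]. /ɳ/ is [-anterior] while /n/ is [+anterior], so the distinguishing feature is [anterior].

[anterior]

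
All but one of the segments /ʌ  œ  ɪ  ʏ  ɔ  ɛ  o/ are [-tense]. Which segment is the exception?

o

/o/ is the mid back rounded tense vowel, which is [+tense]; the rest — /ʏ, ɛ, ɪ, œ, ʌ, ɔ/ — are [-tense].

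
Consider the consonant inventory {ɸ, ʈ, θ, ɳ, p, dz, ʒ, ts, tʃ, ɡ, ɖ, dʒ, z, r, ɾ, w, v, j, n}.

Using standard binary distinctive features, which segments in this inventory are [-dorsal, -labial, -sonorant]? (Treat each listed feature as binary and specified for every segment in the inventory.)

Eliminate segments failing any feature: /ɸ, p, v/ are [+labial]; /ɳ, r, ɾ, n/ are [+sonorant]; /ɡ, w, j/ are [+dorsal]. The remaining /ʈ, θ, dz, ʒ, ts, tʃ, ɖ, dʒ, z/ satisfy [-dorsal], [-labial], [-sonorant].

ʈ, θ, dz, ʒ, ts, tʃ, ɖ, dʒ, z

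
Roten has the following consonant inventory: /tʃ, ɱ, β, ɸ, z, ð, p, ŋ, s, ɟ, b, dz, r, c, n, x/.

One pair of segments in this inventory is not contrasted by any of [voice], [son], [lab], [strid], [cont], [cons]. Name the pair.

Both /n/ and /ŋ/ are [+voice], [+sonorant], [−labial], [−strident], [−continuant], [+consonantal]. Since the list omits [coronal] and [dorsal] — which do distinguish the alveolar nasal from the velar nasal — this pair collapses; all other pairs remain distinct.

n, ŋ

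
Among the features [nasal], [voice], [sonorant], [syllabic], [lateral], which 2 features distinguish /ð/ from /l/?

[sonorant], [lateral]

The two segments share [−nasal], [+voice], [−syllabic]. The only features from the list on which they differ: /ð/ is [−sonorant] while /l/ is [+sonorant]; /ð/ is [−lateral] while /l/ is [+lateral].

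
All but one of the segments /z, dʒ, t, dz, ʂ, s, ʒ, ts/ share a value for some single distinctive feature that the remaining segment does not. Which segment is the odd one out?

The remaining segments after removing /t/ share [+strident]; /t/ (voiceless alveolar stop) is [−strident]. For every other candidate removal, the leftover set fails to share any single feature value that the removed segment lacks.

t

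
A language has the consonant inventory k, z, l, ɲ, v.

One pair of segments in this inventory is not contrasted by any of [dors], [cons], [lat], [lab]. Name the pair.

Both /ɲ/ and /k/ are [+dorsal], [+consonantal], [-lateral], [-labial]. Since the list omits [sonorant], [voice], [nasal] and [back] — which do distinguish the palatal nasal from the voiceless velar stop — this pair collapses; all other pairs remain distinct.

ɲ, k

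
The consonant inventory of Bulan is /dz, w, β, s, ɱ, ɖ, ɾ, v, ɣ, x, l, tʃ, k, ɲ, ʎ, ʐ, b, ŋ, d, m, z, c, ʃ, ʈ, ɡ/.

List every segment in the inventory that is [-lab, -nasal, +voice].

First, the [-labial] segments are /dz, s, ɖ, ɾ, ɣ, x, l, tʃ, k, ɲ, ʎ, ʐ, ŋ, d, z, c, ʃ, ʈ, ɡ/.
Within that set, [-nasal] gives /dz, s, ɖ, ɾ, ɣ, x, l, tʃ, k, ʎ, ʐ, d, z, c, ʃ, ʈ, ɡ/.
Among these, [+voice] leaves /dz, ɖ, ɾ, ɣ, l, ʎ, ʐ, d, z, ɡ/.

dz, ɖ, ɾ, ɣ, l, ʎ, ʐ, d, z, ɡ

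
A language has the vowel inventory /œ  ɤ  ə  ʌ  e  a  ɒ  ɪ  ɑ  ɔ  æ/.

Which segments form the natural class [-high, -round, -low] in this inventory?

ɤ, ə, ʌ, e

The [-high] segments are /œ, ɤ, ə, ʌ, e, a, ɒ, ɑ, ɔ, æ/.
Within that set, [-round] gives /ɤ, ə, ʌ, e, a, ɑ, æ/.
Intersecting with [-low] leaves /ɤ, ə, ʌ, e/.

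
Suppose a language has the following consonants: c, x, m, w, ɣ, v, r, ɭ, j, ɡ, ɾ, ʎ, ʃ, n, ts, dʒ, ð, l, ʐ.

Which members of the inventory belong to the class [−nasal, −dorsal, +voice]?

Among the inventory, the [−nasal] segments are /c, x, w, ɣ, v, r, ɭ, j, ɡ, ɾ, ʎ, ʃ, ts, dʒ, ð, l, ʐ/.
Within that set, [−dorsal] gives /v, r, ɭ, ɾ, ʃ, ts, dʒ, ð, l, ʐ/.
Among these, [+voice] leaves /v, r, ɭ, ɾ, dʒ, ð, l, ʐ/.

v, r, ɭ, ɾ, dʒ, ð, l, ʐ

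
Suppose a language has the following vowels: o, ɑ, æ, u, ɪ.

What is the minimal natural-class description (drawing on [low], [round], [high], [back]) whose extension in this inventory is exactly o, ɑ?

The class [-high], [+back] has exactly /o, ɑ/ as its extension in this inventory. No smaller conjunction from the listed features achieves this: [+back] alone would also admit /u/; [-high] alone would also admit /æ/; and checking the remaining single features turns up none with this extension.

[-high, +back]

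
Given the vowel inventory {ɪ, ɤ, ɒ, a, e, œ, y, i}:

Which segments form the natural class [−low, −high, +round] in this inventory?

Checking each segment against [−low], [−high], [+round]: /œ/ (mid front rounded lax vowel) satisfies every feature; every other segment in the inventory fails at least one.

œ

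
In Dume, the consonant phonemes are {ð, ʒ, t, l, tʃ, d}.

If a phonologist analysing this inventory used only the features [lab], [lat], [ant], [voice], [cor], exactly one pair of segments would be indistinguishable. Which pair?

d, ð

On the given features, /d/ and /ð/ have an identical profile: [−labial], [−lateral], [+anterior], [+voice], [+coronal]. No other two segments in the inventory coincide on all 5 features. (They do differ in [continuant] and [distributed], which are not among the given features.)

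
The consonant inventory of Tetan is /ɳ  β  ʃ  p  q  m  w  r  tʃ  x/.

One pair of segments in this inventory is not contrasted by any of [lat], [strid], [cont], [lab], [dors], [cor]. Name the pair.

m, p

Both /m/ and /p/ are [−lateral], [−strident], [−continuant], [+labial], [−dorsal], [−coronal]. Since the list omits [sonorant], [voice] and [nasal] — which do distinguish the bilabial nasal from the voiceless bilabial stop — this pair collapses; all other pairs remain distinct.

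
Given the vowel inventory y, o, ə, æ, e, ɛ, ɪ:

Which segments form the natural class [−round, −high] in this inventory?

Eliminate segments failing any feature: /y, o/ are [+round]; /ɪ/ is [+high]. The remaining /ə, æ, e, ɛ/ satisfy [−round], [−high].

ə, æ, e, ɛ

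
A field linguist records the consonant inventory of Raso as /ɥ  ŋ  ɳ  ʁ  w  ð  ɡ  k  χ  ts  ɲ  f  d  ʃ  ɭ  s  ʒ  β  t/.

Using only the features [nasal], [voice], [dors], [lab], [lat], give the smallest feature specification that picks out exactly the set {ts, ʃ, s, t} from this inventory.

The class [-voice], [-labial], [-dorsal] has exactly /ts, ʃ, s, t/ as its extension in this inventory. No smaller conjunction from the listed features achieves this: [-labial, -dorsal] alone would also admit /ɳ, ð, d, ɭ, …/; [-voice, -dorsal] alone would also admit /f/; [-voice, -labial] alone would also admit /k, χ/; and checking the remaining two-feature bundles turns up none with this extension.

[-voice, -lab, -dors]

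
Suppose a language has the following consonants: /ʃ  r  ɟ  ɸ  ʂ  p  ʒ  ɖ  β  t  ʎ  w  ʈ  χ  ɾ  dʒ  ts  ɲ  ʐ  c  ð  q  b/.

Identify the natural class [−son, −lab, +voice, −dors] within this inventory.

ʒ, ɖ, dʒ, ʐ, ð

Checking each segment against [−sonorant], [−labial], [+voice], [−dorsal]: /ʒ/ (voiced postalveolar fricative), /ɖ/ (voiced retroflex stop), /dʒ/ (voiced postalveolar affricate), /ʐ/ (voiced retroflex fricative), /ð/ (voiced dental fricative) satisfy every feature; every other segment in the inventory fails at least one.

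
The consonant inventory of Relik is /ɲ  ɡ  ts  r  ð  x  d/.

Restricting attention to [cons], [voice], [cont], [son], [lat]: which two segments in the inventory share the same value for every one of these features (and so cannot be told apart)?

/ɡ/ (voiced velar stop) and /d/ (voiced alveolar stop) are both [+consonantal], [+voice], [-continuant], [-sonorant], [-lateral], so none of the listed features separates them. (They do differ in [coronal] and [dorsal], which are not among the given features.) Every other pair in the inventory differs on at least one listed feature.

ɡ, d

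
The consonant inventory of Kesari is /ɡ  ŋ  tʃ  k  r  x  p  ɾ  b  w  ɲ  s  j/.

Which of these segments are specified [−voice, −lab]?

Eliminate segments failing any feature: /ɡ, ŋ, r, ɾ, b, w, ɲ, j/ are [+voice]; /p/ is [+labial]. The remaining /tʃ, k, x, s/ satisfy [−voice], [−labial].

tʃ, k, x, s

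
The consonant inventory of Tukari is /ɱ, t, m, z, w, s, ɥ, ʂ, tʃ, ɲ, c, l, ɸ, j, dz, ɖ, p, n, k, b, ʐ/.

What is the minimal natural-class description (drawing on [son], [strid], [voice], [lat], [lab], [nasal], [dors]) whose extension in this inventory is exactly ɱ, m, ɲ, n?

/ɱ, m, ɲ, n/ are exactly the [+nasal] segments in the inventory, so a single feature suffices.

[+nasal]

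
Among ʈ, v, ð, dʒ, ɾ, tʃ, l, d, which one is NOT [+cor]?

/ɾ, dʒ, l, tʃ, ð, d, ʈ/ are all [+coronal]; /v/ (voiced labiodental fricative) is [-coronal].

v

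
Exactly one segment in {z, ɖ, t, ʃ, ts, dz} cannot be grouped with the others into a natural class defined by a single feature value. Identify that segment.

[distributed] groups all but one: /ts, z, dz, t, ɖ/ share [-distributed] while /ʃ/ (voiceless postalveolar fricative) alone is [+distributed]. Removing any other segment would not leave a single-feature class that excludes it.

ʃ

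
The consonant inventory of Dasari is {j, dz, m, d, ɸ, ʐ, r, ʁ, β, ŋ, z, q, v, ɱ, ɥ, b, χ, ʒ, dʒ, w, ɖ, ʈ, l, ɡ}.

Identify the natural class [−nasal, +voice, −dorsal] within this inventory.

First, the [−nasal] segments are /j, dz, d, ɸ, ʐ, r, ʁ, β, z, q, v, ɥ, b, χ, ʒ, dʒ, w, ɖ, ʈ, l, ɡ/.
Among these, [+voice] gives /j, dz, d, ʐ, r, ʁ, β, z, v, ɥ, b, ʒ, dʒ, w, ɖ, l, ɡ/.
Then [−dorsal] leaves /dz, d, ʐ, r, β, z, v, b, ʒ, dʒ, ɖ, l/.

dz, d, ʐ, r, β, z, v, b, ʒ, dʒ, ɖ, l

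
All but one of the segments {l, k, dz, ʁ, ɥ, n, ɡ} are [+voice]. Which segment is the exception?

k

Every segment except /k/ is [+voice]. /k/ (voiceless velar stop) is [-voice], so it is the exception.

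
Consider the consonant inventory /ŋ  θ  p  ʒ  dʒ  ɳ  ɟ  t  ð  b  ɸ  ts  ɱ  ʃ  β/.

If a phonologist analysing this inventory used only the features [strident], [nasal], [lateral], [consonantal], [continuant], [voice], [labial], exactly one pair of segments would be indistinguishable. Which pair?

ŋ, ɳ

/ŋ/ (velar nasal) and /ɳ/ (retroflex nasal) are both [−strident], [+nasal], [−lateral], [+consonantal], [−continuant], [+voice], [−labial], so none of the listed features separates them. (They do differ in [coronal] and [dorsal], which are not among the given features.) Every other pair in the inventory differs on at least one listed feature.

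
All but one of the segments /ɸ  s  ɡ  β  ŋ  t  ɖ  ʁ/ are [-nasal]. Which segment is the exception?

ŋ

/ŋ/ is the velar nasal, which is [+nasal]; the rest — /ɖ, β, ɡ, s, t, ɸ, ʁ/ — are [-nasal].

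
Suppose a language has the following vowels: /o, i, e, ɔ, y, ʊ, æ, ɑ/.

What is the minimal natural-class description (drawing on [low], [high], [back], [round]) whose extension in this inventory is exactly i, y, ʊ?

[+high]

Every target segment is [+high] and no other inventory member is, so one feature is enough.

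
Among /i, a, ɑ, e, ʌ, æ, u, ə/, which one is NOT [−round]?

u

/ə, a, i, ɑ, ʌ, æ, e/ are all [−round]; /u/ (high back rounded tense vowel) is [+round].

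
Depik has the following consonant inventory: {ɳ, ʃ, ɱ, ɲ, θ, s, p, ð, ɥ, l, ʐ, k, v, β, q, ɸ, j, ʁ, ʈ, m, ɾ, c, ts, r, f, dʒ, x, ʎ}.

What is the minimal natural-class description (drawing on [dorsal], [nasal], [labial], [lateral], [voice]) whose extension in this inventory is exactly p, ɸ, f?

The class [−voice], [+labial] has exactly /p, ɸ, f/ as its extension in this inventory. No smaller conjunction from the listed features achieves this: [+labial] alone would also admit /ɱ, ɥ, v, β, …/; [−voice] alone would also admit /ʃ, θ, s, k, …/; and checking the remaining single features turns up none with this extension.

[−voice, +labial]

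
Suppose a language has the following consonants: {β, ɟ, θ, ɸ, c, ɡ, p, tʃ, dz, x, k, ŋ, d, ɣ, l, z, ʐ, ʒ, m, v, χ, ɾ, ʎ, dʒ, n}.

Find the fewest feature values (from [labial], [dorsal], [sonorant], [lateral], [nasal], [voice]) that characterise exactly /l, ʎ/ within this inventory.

Every target segment is [+lateral] and no other inventory member is, so one feature is enough.

[+lateral]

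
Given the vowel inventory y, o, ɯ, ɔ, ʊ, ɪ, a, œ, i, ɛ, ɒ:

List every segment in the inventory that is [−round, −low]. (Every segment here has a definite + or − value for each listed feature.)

ɯ, ɪ, i, ɛ

Among the inventory, the [−round] segments are /ɯ, ɪ, a, i, ɛ/.
Then [−low] leaves /ɯ, ɪ, i, ɛ/.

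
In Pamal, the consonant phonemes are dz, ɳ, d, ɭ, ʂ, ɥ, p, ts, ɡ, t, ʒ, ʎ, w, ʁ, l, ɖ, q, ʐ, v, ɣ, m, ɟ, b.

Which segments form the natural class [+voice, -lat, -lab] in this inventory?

Eliminate segments failing any feature: /ɭ, ʎ, l/ are [+lateral]; /ʂ, p, ts, t, q/ are [-voice]; /ɥ, w, v, m, b/ are [+labial]. The remaining /dz, ɳ, d, ɡ, ʒ, ʁ, ɖ, ʐ, ɣ, ɟ/ satisfy [+voice], [-lateral], [-labial].

dz, ɳ, d, ɡ, ʒ, ʁ, ɖ, ʐ, ɣ, ɟ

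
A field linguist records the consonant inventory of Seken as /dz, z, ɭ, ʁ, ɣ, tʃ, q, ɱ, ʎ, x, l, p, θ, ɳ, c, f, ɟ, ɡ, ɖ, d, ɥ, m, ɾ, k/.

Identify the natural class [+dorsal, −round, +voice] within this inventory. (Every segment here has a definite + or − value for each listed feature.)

ʁ, ɣ, ʎ, ɟ, ɡ

Eliminate segments failing any feature: /dz, z, ɭ, tʃ, ɱ, l, p, θ, ɳ, f, ɖ, d, m, ɾ/ are [−dorsal]; /q, x, c, k/ are [−voice]; /ɥ/ is [+round]. The remaining /ʁ, ɣ, ʎ, ɟ, ɡ/ satisfy [+dorsal], [−round], [+voice].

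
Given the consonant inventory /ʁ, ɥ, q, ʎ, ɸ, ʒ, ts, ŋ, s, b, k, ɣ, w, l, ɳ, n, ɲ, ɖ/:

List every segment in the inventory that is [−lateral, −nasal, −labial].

First, the [−lateral] segments are /ʁ, ɥ, q, ɸ, ʒ, ts, ŋ, s, b, k, ɣ, w, ɳ, n, ɲ, ɖ/.
Then [−nasal] gives /ʁ, ɥ, q, ɸ, ʒ, ts, s, b, k, ɣ, w, ɖ/.
Among these, [−labial] leaves /ʁ, q, ʒ, ts, s, k, ɣ, ɖ/.

ʁ, q, ʒ, ts, s, k, ɣ, ɖ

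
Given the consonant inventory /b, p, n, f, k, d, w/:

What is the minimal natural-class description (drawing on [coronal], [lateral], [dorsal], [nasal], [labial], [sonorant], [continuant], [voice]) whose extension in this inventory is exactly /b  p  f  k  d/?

[−sonorant]

The target set is precisely the extension of [−sonorant] in this inventory.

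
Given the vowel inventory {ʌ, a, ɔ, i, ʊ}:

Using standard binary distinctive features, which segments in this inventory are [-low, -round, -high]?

ʌ

Among the inventory, the [-low] segments are /ʌ, ɔ, i, ʊ/.
Of those, [-round] gives /ʌ, i/.
Of those, [-high] leaves /ʌ/.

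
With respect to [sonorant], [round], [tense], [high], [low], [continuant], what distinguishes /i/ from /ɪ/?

/i/ (high front unrounded tense vowel) and /ɪ/ (high front unrounded lax vowel) agree on [+sonorant], [-round], [+high], [-low], [+continuant]. They differ on [tense] (/i/ [+], /ɪ/ [-]).

[tense]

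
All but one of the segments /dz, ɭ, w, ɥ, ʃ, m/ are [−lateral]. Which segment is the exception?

ɭ

Every segment except /ɭ/ is [−lateral]. /ɭ/ (retroflex lateral approximant) is [+lateral], so it is the exception.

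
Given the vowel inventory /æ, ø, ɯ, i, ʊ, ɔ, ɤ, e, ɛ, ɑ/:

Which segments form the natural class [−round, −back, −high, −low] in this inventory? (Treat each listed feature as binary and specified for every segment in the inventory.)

First, the [−round] segments are /æ, ɯ, i, ɤ, e, ɛ, ɑ/.
Then [−back] gives /æ, i, e, ɛ/.
Within that set, [−high] gives /æ, e, ɛ/.
Intersecting with [−low] leaves /e, ɛ/.

e, ɛ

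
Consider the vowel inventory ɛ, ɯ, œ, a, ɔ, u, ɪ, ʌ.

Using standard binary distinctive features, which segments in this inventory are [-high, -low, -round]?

ɛ, ʌ

Checking each segment against [-high], [-low], [-round]: /ɛ/ (mid front unrounded lax vowel), /ʌ/ (mid back unrounded lax vowel) satisfy every feature; every other segment in the inventory fails at least one.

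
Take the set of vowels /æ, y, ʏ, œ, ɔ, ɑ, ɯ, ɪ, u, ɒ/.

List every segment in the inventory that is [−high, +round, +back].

Checking each segment against [−high], [+round], [+back]: /ɔ/ (mid back rounded lax vowel), /ɒ/ (low back rounded vowel) satisfy every feature; every other segment in the inventory fails at least one.

ɔ, ɒ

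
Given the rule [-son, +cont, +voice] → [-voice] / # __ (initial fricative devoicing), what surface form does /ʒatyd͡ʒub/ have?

[ʃatyd͡ʒub]

The only segment in the rule's environment that also matches [-son, +cont, +voice] is /ʒ/. Applying [-voice] turns the voiced postalveolar fricative into /ʃ/ (voiceless postalveolar fricative), giving [ʃatyd͡ʒub].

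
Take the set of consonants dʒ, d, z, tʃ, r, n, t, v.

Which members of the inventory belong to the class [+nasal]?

The [+nasal] segments here are /n/; the remaining /dʒ, d, z, tʃ, r, t, v/ are [-nasal].

n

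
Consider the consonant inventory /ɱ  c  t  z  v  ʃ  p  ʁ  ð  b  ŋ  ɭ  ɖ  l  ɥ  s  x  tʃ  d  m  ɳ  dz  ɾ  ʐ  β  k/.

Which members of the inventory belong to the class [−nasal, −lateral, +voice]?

z, v, ʁ, ð, b, ɖ, ɥ, d, dz, ɾ, ʐ, β

Checking each segment against [−nasal], [−lateral], [+voice]: /z/ (voiced alveolar fricative), /v/ (voiced labiodental fricative), /ʁ/ (voiced uvular fricative), /ð/ (voiced dental fricative), /b/ (voiced bilabial stop), /ɖ/ (voiced retroflex stop), among others, satisfy every feature; every other segment in the inventory fails at least one.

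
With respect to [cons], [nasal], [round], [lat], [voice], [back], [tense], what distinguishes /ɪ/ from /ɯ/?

/ɪ/ is the high front unrounded lax vowel and /ɯ/ is the high back unrounded vowel. Both are [-consonantal], [-nasal], [-round], [-lateral], [+voice]. /ɪ/ is [-back] while /ɯ/ is [+back]; /ɪ/ is [-tense] while /ɯ/ is [+tense], so the distinguishing features are [back], [tense].

[back], [tense]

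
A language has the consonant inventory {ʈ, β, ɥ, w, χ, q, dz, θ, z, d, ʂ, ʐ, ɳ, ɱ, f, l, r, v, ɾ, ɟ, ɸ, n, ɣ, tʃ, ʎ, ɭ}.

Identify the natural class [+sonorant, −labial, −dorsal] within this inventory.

ɳ, l, r, ɾ, n, ɭ

Checking each segment against [+sonorant], [−labial], [−dorsal]: /ɳ/ (retroflex nasal), /l/ (alveolar lateral approximant), /r/ (alveolar trill), /ɾ/ (alveolar tap), /n/ (alveolar nasal), /ɭ/ (retroflex lateral approximant) satisfy every feature; every other segment in the inventory fails at least one.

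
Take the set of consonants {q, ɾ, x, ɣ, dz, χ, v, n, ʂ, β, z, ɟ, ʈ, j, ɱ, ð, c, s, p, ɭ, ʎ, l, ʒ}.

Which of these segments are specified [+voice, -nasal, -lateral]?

First, the [+voice] segments are /ɾ, ɣ, dz, v, n, β, z, ɟ, j, ɱ, ð, ɭ, ʎ, l, ʒ/.
Then [-nasal] gives /ɾ, ɣ, dz, v, β, z, ɟ, j, ð, ɭ, ʎ, l, ʒ/.
Then [-lateral] leaves /ɾ, ɣ, dz, v, β, z, ɟ, j, ð, ʒ/.

ɾ, ɣ, dz, v, β, z, ɟ, j, ð, ʒ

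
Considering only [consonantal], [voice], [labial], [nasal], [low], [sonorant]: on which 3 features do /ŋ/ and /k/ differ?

The two segments share [+consonantal], [-labial], [-low]. The only features from the list on which they differ: /ŋ/ is [+sonorant] while /k/ is [-sonorant]; /ŋ/ is [+voice] while /k/ is [-voice]; /ŋ/ is [+nasal] while /k/ is [-nasal].

[sonorant], [voice], [nasal]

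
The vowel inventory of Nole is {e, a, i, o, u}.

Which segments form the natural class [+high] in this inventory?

i, u

The feature [high] marks segments produced with the tongue body raised. In this inventory /i, u/ have that property, so they are [+high]; /e, a, o/ are [−high].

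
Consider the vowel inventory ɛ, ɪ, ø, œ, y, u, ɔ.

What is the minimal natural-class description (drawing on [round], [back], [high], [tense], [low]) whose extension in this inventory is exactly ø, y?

[−back, +tense]

Every target segment is [−back], [+tense]; each remaining inventory member fails at least one of these. Each conjunct is needed — [+tense] alone would also admit /u/; [−back] alone would also admit /ɛ, ɪ, œ/ — and no other single listed feature has exactly this extension, so two is the minimum.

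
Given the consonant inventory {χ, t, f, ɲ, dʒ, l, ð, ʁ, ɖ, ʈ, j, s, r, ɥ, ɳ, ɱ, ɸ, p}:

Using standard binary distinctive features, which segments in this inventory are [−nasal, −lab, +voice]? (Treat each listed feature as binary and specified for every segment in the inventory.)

Checking each segment against [−nasal], [−labial], [+voice]: /dʒ/ (voiced postalveolar affricate), /l/ (alveolar lateral approximant), /ð/ (voiced dental fricative), /ʁ/ (voiced uvular fricative), /ɖ/ (voiced retroflex stop), /j/ (palatal glide), among others, satisfy every feature; every other segment in the inventory fails at least one.

dʒ, l, ð, ʁ, ɖ, j, r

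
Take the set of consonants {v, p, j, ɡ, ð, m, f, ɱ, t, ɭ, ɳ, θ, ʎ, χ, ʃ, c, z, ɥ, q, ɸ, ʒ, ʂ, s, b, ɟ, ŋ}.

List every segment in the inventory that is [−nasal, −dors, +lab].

Eliminate segments failing any feature: /j, ɡ, ʎ, χ, c, ɥ, q, ɟ/ are [+dorsal]; /ð, t, ɭ, θ, ʃ, z, ʒ, ʂ, s/ are [−labial]; /m, ɱ, ɳ, ŋ/ are [+nasal]. The remaining /v, p, f, ɸ, b/ satisfy [−nasal], [−dorsal], [+labial].

v, p, f, ɸ, b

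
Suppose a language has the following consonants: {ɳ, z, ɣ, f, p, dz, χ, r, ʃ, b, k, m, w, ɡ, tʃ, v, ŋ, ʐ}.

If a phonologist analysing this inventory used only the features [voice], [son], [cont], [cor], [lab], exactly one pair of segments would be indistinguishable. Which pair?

Both /ʐ/ and /z/ are [+voice], [−sonorant], [+continuant], [+coronal], [−labial]. Since the list omits [anterior] — which does distinguish the voiced retroflex fricative from the voiced alveolar fricative — this pair collapses; all other pairs remain distinct.

ʐ, z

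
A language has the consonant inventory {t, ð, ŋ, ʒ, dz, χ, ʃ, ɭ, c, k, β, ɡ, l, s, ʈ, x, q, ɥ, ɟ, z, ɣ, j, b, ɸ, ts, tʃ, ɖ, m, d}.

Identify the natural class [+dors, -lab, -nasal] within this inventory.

χ, c, k, ɡ, x, q, ɟ, ɣ, j

Eliminate segments failing any feature: /t, ð, ʒ, dz, ʃ, ɭ, β, l, s, ʈ, z, b, ɸ, ts, tʃ, ɖ, m, d/ are [-dorsal]; /ŋ/ is [+nasal]; /ɥ/ is [+labial]. The remaining /χ, c, k, ɡ, x, q, ɟ, ɣ, j/ satisfy [+dorsal], [-labial], [-nasal].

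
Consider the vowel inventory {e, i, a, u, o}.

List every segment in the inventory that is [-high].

The feature [high] marks segments produced with the tongue body raised. In this inventory /e, a, o/ lack that property, so they are [-high]; /i, u/ are [+high].

e, a, o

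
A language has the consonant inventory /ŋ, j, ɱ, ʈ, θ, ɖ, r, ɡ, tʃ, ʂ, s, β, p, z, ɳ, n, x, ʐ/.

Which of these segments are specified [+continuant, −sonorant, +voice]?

Checking each segment against [+continuant], [−sonorant], [+voice]: /β/ (voiced bilabial fricative), /z/ (voiced alveolar fricative), /ʐ/ (voiced retroflex fricative) satisfy every feature; every other segment in the inventory fails at least one.

β, z, ʐ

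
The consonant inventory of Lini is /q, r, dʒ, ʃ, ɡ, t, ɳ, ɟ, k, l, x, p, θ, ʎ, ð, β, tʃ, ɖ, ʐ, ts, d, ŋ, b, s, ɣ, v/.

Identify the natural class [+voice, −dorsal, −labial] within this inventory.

r, dʒ, ɳ, l, ð, ɖ, ʐ, d

First, the [+voice] segments are /r, dʒ, ɡ, ɳ, ɟ, l, ʎ, ð, β, ɖ, ʐ, d, ŋ, b, ɣ, v/.
Within that set, [−dorsal] gives /r, dʒ, ɳ, l, ð, β, ɖ, ʐ, d, b, v/.
Then [−labial] leaves /r, dʒ, ɳ, l, ð, ɖ, ʐ, d/.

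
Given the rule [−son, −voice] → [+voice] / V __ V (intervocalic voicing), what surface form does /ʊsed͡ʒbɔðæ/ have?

[ʊzed͡ʒbɔðæ]

/s/ satisfies [−son, −voice] and sits in V __ V. The [+voice] counterpart of the voiceless alveolar fricative is /z/. Other segments in /ʊsed͡ʒbɔðæ/ either fail the structural description or are not in the environment, so the surface form is [ʊzed͡ʒbɔðæ].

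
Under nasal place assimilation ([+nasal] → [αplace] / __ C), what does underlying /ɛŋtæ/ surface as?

/ŋ/ sits before the [+coronal] consonant /t/, so it takes on [+coronal] and surfaces as /n/. The rest of the form is unaffected: [ɛntæ].

[ɛntæ]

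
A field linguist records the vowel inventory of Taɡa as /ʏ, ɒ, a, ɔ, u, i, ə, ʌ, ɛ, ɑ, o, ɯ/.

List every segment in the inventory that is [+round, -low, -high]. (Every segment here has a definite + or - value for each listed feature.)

Eliminate segments failing any feature: /ʏ, u/ are [+high]; /ɒ/ is [+low]; /a, i, ə, ʌ, ɛ, ɑ, ɯ/ are [-round]. The remaining /ɔ, o/ satisfy [+round], [-low], [-high].

ɔ, o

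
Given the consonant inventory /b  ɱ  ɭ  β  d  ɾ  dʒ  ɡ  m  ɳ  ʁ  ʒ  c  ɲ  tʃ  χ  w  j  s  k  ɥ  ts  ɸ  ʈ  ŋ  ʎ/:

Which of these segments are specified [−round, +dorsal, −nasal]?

ɡ, ʁ, c, χ, j, k, ʎ

The [−round] segments are /b, ɱ, ɭ, β, d, ɾ, dʒ, ɡ, m, ɳ, ʁ, ʒ, c, ɲ, tʃ, χ, j, s, k, ts, ɸ, ʈ, ŋ, ʎ/.
Within that set, [+dorsal] gives /ɡ, ʁ, c, ɲ, χ, j, k, ŋ, ʎ/.
Of those, [−nasal] leaves /ɡ, ʁ, c, χ, j, k, ʎ/.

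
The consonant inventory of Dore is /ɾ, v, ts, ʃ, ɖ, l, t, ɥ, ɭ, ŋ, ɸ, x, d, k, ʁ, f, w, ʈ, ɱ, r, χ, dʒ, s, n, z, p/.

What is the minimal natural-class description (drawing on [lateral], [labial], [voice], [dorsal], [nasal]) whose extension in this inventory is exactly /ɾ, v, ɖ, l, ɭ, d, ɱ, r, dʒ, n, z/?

Every target segment is [+voice], [−dorsal]; each remaining inventory member fails at least one of these. Each conjunct is needed — [−dorsal] alone would also admit /ts, ʃ, t, ɸ, …/; [+voice] alone would also admit /ɥ, ŋ, ʁ, w/ — and no other single listed feature has exactly this extension, so two is the minimum.

[+voice, −dorsal]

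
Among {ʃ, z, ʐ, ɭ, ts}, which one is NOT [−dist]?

ʃ

/ʃ/ is the voiceless postalveolar fricative, which is [+distributed]; the rest — /ɭ, ts, z, ʐ/ — are [−distributed].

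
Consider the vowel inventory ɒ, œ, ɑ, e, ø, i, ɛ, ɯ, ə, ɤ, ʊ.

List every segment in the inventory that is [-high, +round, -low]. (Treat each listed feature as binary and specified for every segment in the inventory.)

Checking each segment against [-high], [+round], [-low]: /œ/ (mid front rounded lax vowel), /ø/ (mid front rounded tense vowel) satisfy every feature; every other segment in the inventory fails at least one.

œ, ø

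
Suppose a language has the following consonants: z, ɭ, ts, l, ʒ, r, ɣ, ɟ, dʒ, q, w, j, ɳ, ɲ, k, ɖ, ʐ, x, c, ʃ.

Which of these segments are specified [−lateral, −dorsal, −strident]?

Checking each segment against [−lateral], [−dorsal], [−strident]: /r/ (alveolar trill), /ɳ/ (retroflex nasal), /ɖ/ (voiced retroflex stop) satisfy every feature; every other segment in the inventory fails at least one.

r, ɳ, ɖ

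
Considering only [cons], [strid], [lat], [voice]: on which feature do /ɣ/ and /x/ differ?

[voice]

/ɣ/ is the voiced velar fricative and /x/ is the voiceless velar fricative. Both are [+consonantal], [−strident], [−lateral]. /ɣ/ is [+voice] while /x/ is [−voice], so the distinguishing feature is [voice].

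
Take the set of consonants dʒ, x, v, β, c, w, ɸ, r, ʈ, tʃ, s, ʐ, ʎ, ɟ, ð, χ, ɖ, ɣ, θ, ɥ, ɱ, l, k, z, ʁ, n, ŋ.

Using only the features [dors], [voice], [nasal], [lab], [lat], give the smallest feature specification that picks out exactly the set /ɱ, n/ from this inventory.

/ɱ, n/ are all [+nasal], [−dorsal], and no other segment in the inventory matches both values. Dropping any one of them over-generates: [−dorsal] alone would also admit /dʒ, v, β, ɸ, …/; [+nasal] alone would also admit /ŋ/. No other single listed feature picks out exactly this set either, so fewer than two features will not do.

[+nasal, −dors]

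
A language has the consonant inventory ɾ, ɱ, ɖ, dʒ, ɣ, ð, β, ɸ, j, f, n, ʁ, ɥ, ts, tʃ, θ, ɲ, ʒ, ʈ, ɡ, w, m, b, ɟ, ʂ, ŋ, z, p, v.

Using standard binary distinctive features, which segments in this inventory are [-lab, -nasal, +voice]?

ɾ, ɖ, dʒ, ɣ, ð, j, ʁ, ʒ, ɡ, ɟ, z

The [-labial] segments are /ɾ, ɖ, dʒ, ɣ, ð, j, n, ʁ, ts, tʃ, θ, ɲ, ʒ, ʈ, ɡ, ɟ, ʂ, ŋ, z/.
Intersecting with [-nasal] gives /ɾ, ɖ, dʒ, ɣ, ð, j, ʁ, ts, tʃ, θ, ʒ, ʈ, ɡ, ɟ, ʂ, z/.
Among these, [+voice] leaves /ɾ, ɖ, dʒ, ɣ, ð, j, ʁ, ʒ, ɡ, ɟ, z/.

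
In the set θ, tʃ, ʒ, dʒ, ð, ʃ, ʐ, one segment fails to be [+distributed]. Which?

ʐ

/dʒ, ʃ, tʃ, θ, ʒ, ð/ are all [+distributed]; /ʐ/ (voiced retroflex fricative) is [−distributed].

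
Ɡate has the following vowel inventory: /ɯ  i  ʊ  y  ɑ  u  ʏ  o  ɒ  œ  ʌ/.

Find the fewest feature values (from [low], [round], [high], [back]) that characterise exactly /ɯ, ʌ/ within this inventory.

[-low, +back, -round]

The class [-low], [+back], [-round] has exactly /ɯ, ʌ/ as its extension in this inventory. No smaller conjunction from the listed features achieves this: [+back, -round] alone would also admit /ɑ/; [-low, -round] alone would also admit /i/; [-low, +back] alone would also admit /ʊ, u, o/; and checking the remaining two-feature bundles turns up none with this extension.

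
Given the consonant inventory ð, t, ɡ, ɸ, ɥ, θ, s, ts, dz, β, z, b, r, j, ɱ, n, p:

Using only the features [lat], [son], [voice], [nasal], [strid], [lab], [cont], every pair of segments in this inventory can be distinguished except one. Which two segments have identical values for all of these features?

Both /r/ and /j/ are [−lateral], [+sonorant], [+voice], [−nasal], [−strident], [−labial], [+continuant]. Since the list omits [dorsal] — which does distinguish the alveolar trill from the palatal glide — this pair collapses; all other pairs remain distinct.

r, j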